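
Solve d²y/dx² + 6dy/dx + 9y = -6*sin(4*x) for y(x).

Characteristic equation r² + 6r + 9 = 0 has discriminant (6)² - 4·(9) = 0, so r = -3 is a repeated root.
Hence y_h = (C1 + C2*x)*exp(-3*x).
Try y_p = A*cos(4*x) + B*sin(4*x). Substituting and equating the coefficients of cos(4x) and sin(4x) gives A = 144/625, B = 42/625, so y_p = 42*sin(4*x)/625 + 144*cos(4*x)/625.

y = 42*sin(4*x)/625 + 144*cos(4*x)/625 + C1*exp(-3*x) + C2*x*exp(-3*x)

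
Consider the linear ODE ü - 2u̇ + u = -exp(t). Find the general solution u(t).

u = C1*exp(t) - t**2*exp(t)/2 + C2*t*exp(t)

Characteristic equation r² - 2r + 1 = 0 has discriminant (-2)² - 4·(1) = 0, so r = 1 is a repeated root.
Hence u_h = (C1 + C2*t)*exp(t).
Since exp(t) solves the homogeneous equation (r = 1 is a root of multiplicity 2), multiply the trial by t^2. Try u_p = A*t^2*exp(t). Substituting into the equation and dividing by exp(t) gives A = -1/2, so u_p = -t^2*exp(t)/2.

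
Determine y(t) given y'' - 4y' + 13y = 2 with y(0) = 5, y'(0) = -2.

Characteristic equation r² - 4r + 13 = 0 has discriminant (-4)² - 4·(13) = -36 < 0, so r = 2 ± 3i.
Hence y_h = C1*cos(3*t)*exp(2*t) + C2*exp(2*t)*sin(3*t).
For the particular solution try y_p = A0. Substituting and matching coefficients of each power of t gives A0 = 2/13, so y_p = 2/13.
General solution: y = 2/13 + C1*cos(3*t)*exp(2*t) + C2*exp(2*t)*sin(3*t).
Apply the initial conditions: y(0) = 2/13 + C1 = 5 and y'(0) = 2*C1 + 3*C2 = -2. Solving gives C1 = 63/13, C2 = -152/39.

y = 2/13 - 152*exp(2*t)*sin(3*t)/39 + 63*cos(3*t)*exp(2*t)/13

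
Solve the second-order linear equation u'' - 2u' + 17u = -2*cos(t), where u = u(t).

u = -8*cos(t)/65 + sin(t)/65 + C1*cos(4*t)*exp(t) + C2*exp(t)*sin(4*t)

Characteristic equation r² - 2r + 17 = 0 has discriminant (-2)² - 4·(17) = -64 < 0, so r = 1 ± 4i.
Hence u_h = C1*cos(4*t)*exp(t) + C2*exp(t)*sin(4*t).
Try u_p = A*cos(t) + B*sin(t). Substituting and equating the coefficients of cos(t) and sin(t) gives A = -8/65, B = 1/65, so u_p = -8*cos(t)/65 + sin(t)/65.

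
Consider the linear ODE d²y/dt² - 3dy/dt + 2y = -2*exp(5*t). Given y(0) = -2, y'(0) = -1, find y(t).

y = -7*exp(t)/2 - exp(5*t)/6 + 5*exp(2*t)/3

Characteristic equation r² - 3r + 2 = 0 factors as (r - 1)(r - 2) = 0, so r = 1, 2.
Hence y_h = C1*exp(t) + C2*exp(2*t).
Try y_p = A*exp(5*t). Substituting into the equation and dividing by exp(5*t) gives A = -1/6, so y_p = -exp(5*t)/6.
General solution: y = -exp(5*t)/6 + C1*exp(t) + C2*exp(2*t).
Apply the initial conditions: y(0) = -1/6 + C1 + C2 = -2 and y'(0) = -5/6 + C1 + 2*C2 = -1. Solving gives C1 = -7/2, C2 = 5/3.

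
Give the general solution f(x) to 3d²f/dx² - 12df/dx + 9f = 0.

Divide through by 3: f'' - 4f' + 3f = 0.
Characteristic equation r² - 4r + 3 = 0 factors as (r - 1)(r - 3) = 0, so r = 1, 3.
Hence f_h = C1*exp(x) + C2*exp(3*x).

f = C1*exp(x) + C2*exp(3*x)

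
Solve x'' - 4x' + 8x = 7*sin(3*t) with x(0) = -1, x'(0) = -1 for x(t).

x = -7*sin(3*t)/145 + 84*cos(3*t)/145 - 229*cos(2*t)*exp(2*t)/145 + 167*exp(2*t)*sin(2*t)/145

Characteristic equation r² - 4r + 8 = 0 has discriminant (-4)² - 4·(8) = -16 < 0, so r = 2 ± 2i.
Hence x_h = C1*cos(2*t)*exp(2*t) + C2*exp(2*t)*sin(2*t).
Try x_p = A*cos(3*t) + B*sin(3*t). Substituting and equating the coefficients of cos(3t) and sin(3t) gives A = 84/145, B = -7/145, so x_p = -7*sin(3*t)/145 + 84*cos(3*t)/145.
General solution: x = -7*sin(3*t)/145 + 84*cos(3*t)/145 + C1*cos(2*t)*exp(2*t) + C2*exp(2*t)*sin(2*t).
Apply the initial conditions: x(0) = 84/145 + C1 = -1 and x'(0) = -21/145 + 2*C1 + 2*C2 = -1. Solving gives C1 = -229/145, C2 = 167/145.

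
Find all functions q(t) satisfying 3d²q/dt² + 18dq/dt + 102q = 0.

Divide through by 3: q'' + 6q' + 34q = 0.
Characteristic equation r² + 6r + 34 = 0 has discriminant (6)² - 4·(34) = -100 < 0, so r = -3 ± 5i.
Hence q_h = C1*cos(5*t)*exp(-3*t) + C2*exp(-3*t)*sin(5*t).

q = C1*cos(5*t)*exp(-3*t) + C2*exp(-3*t)*sin(5*t)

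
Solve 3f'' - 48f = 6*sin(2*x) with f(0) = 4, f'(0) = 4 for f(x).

Divide through by 3: f'' - 16f = 2*sin(2*x).
Characteristic equation r² - 16 = 0 factors as (r - 4)(r + 4) = 0, so r = 4, -4.
Hence f_h = C1*exp(4*x) + C2*exp(-4*x).
Try f_p = A*cos(2*x) + B*sin(2*x). Substituting and equating the coefficients of cos(2x) and sin(2x) gives A = 0, B = -1/10, so f_p = -sin(2*x)/10.
General solution: f = -sin(2*x)/10 + C1*exp(4*x) + C2*exp(-4*x).
Apply the initial conditions: f(0) = C1 + C2 = 4 and f'(0) = -1/5 - 4*C2 + 4*C1 = 4. Solving gives C1 = 101/40, C2 = 59/40.

f = -sin(2*x)/10 + 59*exp(-4*x)/40 + 101*exp(4*x)/40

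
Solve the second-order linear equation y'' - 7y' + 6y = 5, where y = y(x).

Characteristic equation r² - 7r + 6 = 0 factors as (r - 6)(r - 1) = 0, so r = 6, 1.
Hence y_h = C1*exp(6*x) + C2*exp(x).
For the particular solution try y_p = A0. Substituting and matching coefficients of each power of x gives A0 = 5/6, so y_p = 5/6.

y = 5/6 + C1*exp(6*x) + C2*exp(x)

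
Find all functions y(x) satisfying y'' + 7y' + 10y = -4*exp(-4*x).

y = 2*exp(-4*x) + C1*exp(-2*x) + C2*exp(-5*x)

Characteristic equation r² + 7r + 10 = 0 factors as (r + 2)(r + 5) = 0, so r = -2, -5.
Hence y_h = C1*exp(-2*x) + C2*exp(-5*x).
Try y_p = A*exp(-4*x). Substituting into the equation and dividing by exp(-4*x) gives A = 2, so y_p = 2*exp(-4*x).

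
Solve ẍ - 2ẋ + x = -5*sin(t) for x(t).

Characteristic equation r² - 2r + 1 = 0 has discriminant (-2)² - 4·(1) = 0, so r = 1 is a repeated root.
Hence x_h = (C1 + C2*t)*exp(t).
Try x_p = A*cos(t) + B*sin(t). Substituting and equating the coefficients of cos(t) and sin(t) gives A = -5/2, B = 0, so x_p = -5*cos(t)/2.

x = -5*cos(t)/2 + C1*exp(t) + C2*t*exp(t)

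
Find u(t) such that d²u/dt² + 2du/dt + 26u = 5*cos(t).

u = 10*sin(t)/629 + 125*cos(t)/629 + C1*cos(5*t)*exp(-t) + C2*exp(-t)*sin(5*t)

Characteristic equation r² + 2r + 26 = 0 has discriminant (2)² - 4·(26) = -100 < 0, so r = -1 ± 5i.
Hence u_h = C1*cos(5*t)*exp(-t) + C2*exp(-t)*sin(5*t).
Try u_p = A*cos(t) + B*sin(t). Substituting and equating the coefficients of cos(t) and sin(t) gives A = 125/629, B = 10/629, so u_p = 10*sin(t)/629 + 125*cos(t)/629.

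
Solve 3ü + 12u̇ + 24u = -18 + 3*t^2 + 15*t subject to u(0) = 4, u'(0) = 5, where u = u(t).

Divide through by 3: u'' + 4u' + 8u = -6 + t^2 + 5*t.
Characteristic equation r² + 4r + 8 = 0 has discriminant (4)² - 4·(8) = -16 < 0, so r = -2 ± 2i.
Hence u_h = C1*cos(2*t)*exp(-2*t) + C2*exp(-2*t)*sin(2*t).
For the particular solution try u_p = A0 + A1*t + A2*t^2. Substituting and matching coefficients of each power of t gives A0 = -33/32, A1 = 1/2, A2 = 1/8, so u_p = -33/32 + t/2 + t^2/8.
General solution: u = -33/32 + t/2 + t^2/8 + C1*cos(2*t)*exp(-2*t) + C2*exp(-2*t)*sin(2*t).
Apply the initial conditions: u(0) = -33/32 + C1 = 4 and u'(0) = 1/2 - 2*C1 + 2*C2 = 5. Solving gives C1 = 161/32, C2 = 233/32.

u = -33/32 + t/2 + t**2/8 + 161*cos(2*t)*exp(-2*t)/32 + 233*exp(-2*t)*sin(2*t)/32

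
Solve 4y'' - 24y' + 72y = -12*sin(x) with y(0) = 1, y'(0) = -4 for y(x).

Divide through by 4: y'' - 6y' + 18y = -3*sin(x).
Characteristic equation r² - 6r + 18 = 0 has discriminant (-6)² - 4·(18) = -36 < 0, so r = 3 ± 3i.
Hence y_h = C1*cos(3*x)*exp(3*x) + C2*exp(3*x)*sin(3*x).
Try y_p = A*cos(x) + B*sin(x). Substituting and equating the coefficients of cos(x) and sin(x) gives A = -18/325, B = -51/325, so y_p = -51*sin(x)/325 - 18*cos(x)/325.
General solution: y = -51*sin(x)/325 - 18*cos(x)/325 + C1*cos(3*x)*exp(3*x) + C2*exp(3*x)*sin(3*x).
Apply the initial conditions: y(0) = -18/325 + C1 = 1 and y'(0) = -51/325 + 3*C1 + 3*C2 = -4. Solving gives C1 = 343/325, C2 = -2278/975.

y = -51*sin(x)/325 - 18*cos(x)/325 - 2278*exp(3*x)*sin(3*x)/975 + 343*cos(3*x)*exp(3*x)/325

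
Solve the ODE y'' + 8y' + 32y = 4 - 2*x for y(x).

y = 9/64 - x/16 + C1*cos(4*x)*exp(-4*x) + C2*exp(-4*x)*sin(4*x)

Characteristic equation r² + 8r + 32 = 0 has discriminant (8)² - 4·(32) = -64 < 0, so r = -4 ± 4i.
Hence y_h = C1*cos(4*x)*exp(-4*x) + C2*exp(-4*x)*sin(4*x).
For the particular solution try y_p = A0 + A1*x. Substituting and matching coefficients of each power of x gives A0 = 9/64, A1 = -1/16, so y_p = 9/64 - x/16.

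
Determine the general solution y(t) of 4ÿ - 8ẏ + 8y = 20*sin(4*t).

y = -7*sin(4*t)/26 + 2*cos(4*t)/13 + C1*cos(t)*exp(t) + C2*exp(t)*sin(t)

Divide through by 4: y'' - 2y' + 2y = 5*sin(4*t).
Characteristic equation r² - 2r + 2 = 0 has discriminant (-2)² - 4·(2) = -4 < 0, so r = 1 ± i.
Hence y_h = C1*cos(t)*exp(t) + C2*exp(t)*sin(t).
Try y_p = A*cos(4*t) + B*sin(4*t). Substituting and equating the coefficients of cos(4t) and sin(4t) gives A = 2/13, B = -7/26, so y_p = -7*sin(4*t)/26 + 2*cos(4*t)/13.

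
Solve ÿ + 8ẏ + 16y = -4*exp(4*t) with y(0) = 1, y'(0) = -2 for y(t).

Characteristic equation r² + 8r + 16 = 0 has discriminant (8)² - 4·(16) = 0, so r = -4 is a repeated root.
Hence y_h = (C1 + C2*t)*exp(-4*t).
Try y_p = A*exp(4*t). Substituting into the equation and dividing by exp(4*t) gives A = -1/16, so y_p = -exp(4*t)/16.
General solution: y = -exp(4*t)/16 + C1*exp(-4*t) + C2*t*exp(-4*t).
Apply the initial conditions: y(0) = -1/16 + C1 = 1 and y'(0) = -1/4 + C2 - 4*C1 = -2. Solving gives C1 = 17/16, C2 = 5/2.

y = -exp(4*t)/16 + 17*exp(-4*t)/16 + 5*t*exp(-4*t)/2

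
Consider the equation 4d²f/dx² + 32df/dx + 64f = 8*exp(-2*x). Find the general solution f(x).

Divide through by 4: f'' + 8f' + 16f = 2*exp(-2*x).
Characteristic equation r² + 8r + 16 = 0 has discriminant (8)² - 4·(16) = 0, so r = -4 is a repeated root.
Hence f_h = (C1 + C2*x)*exp(-4*x).
Try f_p = A*exp(-2*x). Substituting into the equation and dividing by exp(-2*x) gives A = 1/2, so f_p = exp(-2*x)/2.

f = exp(-2*x)/2 + C1*exp(-4*x) + C2*x*exp(-4*x)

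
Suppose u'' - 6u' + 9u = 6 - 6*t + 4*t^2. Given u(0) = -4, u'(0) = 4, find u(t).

u = 14/27 - 122*exp(3*t)/27 - 2*t/27 + 4*t**2/9 + 476*t*exp(3*t)/27

Characteristic equation r² - 6r + 9 = 0 has discriminant (-6)² - 4·(9) = 0, so r = 3 is a repeated root.
Hence u_h = (C1 + C2*t)*exp(3*t).
For the particular solution try u_p = A0 + A1*t + A2*t^2. Substituting and matching coefficients of each power of t gives A0 = 14/27, A1 = -2/27, A2 = 4/9, so u_p = 14/27 - 2*t/27 + 4*t^2/9.
General solution: u = 14/27 - 2*t/27 + 4*t^2/9 + C1*exp(3*t) + C2*t*exp(3*t).
Apply the initial conditions: u(0) = 14/27 + C1 = -4 and u'(0) = -2/27 + C2 + 3*C1 = 4. Solving gives C1 = -122/27, C2 = 476/27.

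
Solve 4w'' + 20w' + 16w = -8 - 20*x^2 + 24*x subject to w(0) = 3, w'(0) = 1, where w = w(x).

Divide through by 4: w'' + 5w' + 4w = -2 - 5*x^2 + 6*x.
Characteristic equation r² + 5r + 4 = 0 factors as (r + 1)(r + 4) = 0, so r = -1, -4.
Hence w_h = C1*exp(-x) + C2*exp(-4*x).
For the particular solution try w_p = A0 + A1*x + A2*x^2. Substituting and matching coefficients of each power of x gives A0 = -181/32, A1 = 37/8, A2 = -5/4, so w_p = -181/32 - 5*x^2/4 + 37*x/8.
General solution: w = -181/32 - 5*x^2/4 + 37*x/8 + C1*exp(-x) + C2*exp(-4*x).
Apply the initial conditions: w(0) = -181/32 + C1 + C2 = 3 and w'(0) = 37/8 - C1 - 4*C2 = 1. Solving gives C1 = 31/3, C2 = -161/96.

w = -181/32 - 161*exp(-4*x)/96 - 5*x**2/4 + 31*exp(-x)/3 + 37*x/8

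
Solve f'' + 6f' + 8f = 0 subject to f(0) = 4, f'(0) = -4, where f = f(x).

Characteristic equation r² + 6r + 8 = 0 factors as (r + 2)(r + 4) = 0, so r = -2, -4.
Hence f_h = C1*exp(-2*x) + C2*exp(-4*x).
Apply the initial conditions: f(0) = C1 + C2 = 4 and f'(0) = -4*C2 - 2*C1 = -4. Solving gives C1 = 6, C2 = -2.

f = -2*exp(-4*x) + 6*exp(-2*x)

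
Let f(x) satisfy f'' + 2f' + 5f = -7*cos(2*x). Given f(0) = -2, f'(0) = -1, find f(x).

f = -28*sin(2*x)/17 - 7*cos(2*x)/17 - 27*cos(2*x)*exp(-x)/17 + 6*exp(-x)*sin(2*x)/17

Characteristic equation r² + 2r + 5 = 0 has discriminant (2)² - 4·(5) = -16 < 0, so r = -1 ± 2i.
Hence f_h = C1*cos(2*x)*exp(-x) + C2*exp(-x)*sin(2*x).
Try f_p = A*cos(2*x) + B*sin(2*x). Substituting and equating the coefficients of cos(2x) and sin(2x) gives A = -7/17, B = -28/17, so f_p = -28*sin(2*x)/17 - 7*cos(2*x)/17.
General solution: f = -28*sin(2*x)/17 - 7*cos(2*x)/17 + C1*cos(2*x)*exp(-x) + C2*exp(-x)*sin(2*x).
Apply the initial conditions: f(0) = -7/17 + C1 = -2 and f'(0) = -56/17 - C1 + 2*C2 = -1. Solving gives C1 = -27/17, C2 = 6/17.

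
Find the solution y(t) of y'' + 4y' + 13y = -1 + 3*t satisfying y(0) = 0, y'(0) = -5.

Characteristic equation r² + 4r + 13 = 0 has discriminant (4)² - 4·(13) = -36 < 0, so r = -2 ± 3i.
Hence y_h = C1*cos(3*t)*exp(-2*t) + C2*exp(-2*t)*sin(3*t).
For the particular solution try y_p = A0 + A1*t. Substituting and matching coefficients of each power of t gives A0 = -25/169, A1 = 3/13, so y_p = -25/169 + 3*t/13.
General solution: y = -25/169 + 3*t/13 + C1*cos(3*t)*exp(-2*t) + C2*exp(-2*t)*sin(3*t).
Apply the initial conditions: y(0) = -25/169 + C1 = 0 and y'(0) = 3/13 - 2*C1 + 3*C2 = -5. Solving gives C1 = 25/169, C2 = -278/169.

y = -25/169 + 3*t/13 - 278*exp(-2*t)*sin(3*t)/169 + 25*cos(3*t)*exp(-2*t)/169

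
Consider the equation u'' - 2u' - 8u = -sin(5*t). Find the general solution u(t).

u = -10*cos(5*t)/1189 + 33*sin(5*t)/1189 + C1*exp(4*t) + C2*exp(-2*t)

Characteristic equation r² - 2r - 8 = 0 factors as (r - 4)(r + 2) = 0, so r = 4, -2.
Hence u_h = C1*exp(4*t) + C2*exp(-2*t).
Try u_p = A*cos(5*t) + B*sin(5*t). Substituting and equating the coefficients of cos(5t) and sin(5t) gives A = -10/1189, B = 33/1189, so u_p = -10*cos(5*t)/1189 + 33*sin(5*t)/1189.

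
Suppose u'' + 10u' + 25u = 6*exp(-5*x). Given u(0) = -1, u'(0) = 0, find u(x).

Characteristic equation r² + 10r + 25 = 0 has discriminant (10)² - 4·(25) = 0, so r = -5 is a repeated root.
Hence u_h = (C1 + C2*x)*exp(-5*x).
Since exp(-5*x) solves the homogeneous equation (r = -5 is a root of multiplicity 2), multiply the trial by x^2. Try u_p = A*x^2*exp(-5*x). Substituting into the equation and dividing by exp(-5*x) gives A = 3, so u_p = 3*x^2*exp(-5*x).
General solution: u = C1*exp(-5*x) + 3*x^2*exp(-5*x) + C2*x*exp(-5*x).
Apply the initial conditions: u(0) = C1 = -1 and u'(0) = C2 - 5*C1 = 0. Solving gives C1 = -1, C2 = -5.

u = -exp(-5*x) - 5*x*exp(-5*x) + 3*x**2*exp(-5*x)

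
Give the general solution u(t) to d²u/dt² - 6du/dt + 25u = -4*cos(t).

Characteristic equation r² - 6r + 25 = 0 has discriminant (-6)² - 4·(25) = -64 < 0, so r = 3 ± 4i.
Hence u_h = C1*cos(4*t)*exp(3*t) + C2*exp(3*t)*sin(4*t).
Try u_p = A*cos(t) + B*sin(t). Substituting and equating the coefficients of cos(t) and sin(t) gives A = -8/51, B = 2/51, so u_p = -8*cos(t)/51 + 2*sin(t)/51.

u = -8*cos(t)/51 + 2*sin(t)/51 + C1*cos(4*t)*exp(3*t) + C2*exp(3*t)*sin(4*t)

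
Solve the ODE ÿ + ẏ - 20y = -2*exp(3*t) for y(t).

y = exp(3*t)/4 + C1*exp(-5*t) + C2*exp(4*t)

Characteristic equation r² + r - 20 = 0 factors as (r + 5)(r - 4) = 0, so r = -5, 4.
Hence y_h = C1*exp(-5*t) + C2*exp(4*t).
Try y_p = A*exp(3*t). Substituting into the equation and dividing by exp(3*t) gives A = 1/4, so y_p = exp(3*t)/4.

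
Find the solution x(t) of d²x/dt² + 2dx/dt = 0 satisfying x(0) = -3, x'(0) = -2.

Characteristic equation r² + 2r = 0 factors as (r + 2)r = 0, so r = -2, 0.
Hence x_h = C1*exp(-2*t) + C2.
Apply the initial conditions: x(0) = C1 + C2 = -3 and x'(0) = -2*C1 = -2. Solving gives C1 = 1, C2 = -4.

x = -4 + exp(-2*t)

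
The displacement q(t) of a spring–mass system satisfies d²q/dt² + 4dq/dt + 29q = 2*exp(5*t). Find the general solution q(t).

Characteristic equation r² + 4r + 29 = 0 has discriminant (4)² - 4·(29) = -100 < 0, so r = -2 ± 5i.
Hence q_h = C1*cos(5*t)*exp(-2*t) + C2*exp(-2*t)*sin(5*t).
Try q_p = A*exp(5*t). Substituting into the equation and dividing by exp(5*t) gives A = 1/37, so q_p = exp(5*t)/37.

q = exp(5*t)/37 + C1*cos(5*t)*exp(-2*t) + C2*exp(-2*t)*sin(5*t)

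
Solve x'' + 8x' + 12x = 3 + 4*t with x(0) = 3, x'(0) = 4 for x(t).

x = 1/36 - 173*exp(-6*t)/72 + t/3 + 43*exp(-2*t)/8

Characteristic equation r² + 8r + 12 = 0 factors as (r + 6)(r + 2) = 0, so r = -6, -2.
Hence x_h = C1*exp(-6*t) + C2*exp(-2*t).
For the particular solution try x_p = A0 + A1*t. Substituting and matching coefficients of each power of t gives A0 = 1/36, A1 = 1/3, so x_p = 1/36 + t/3.
General solution: x = 1/36 + t/3 + C1*exp(-6*t) + C2*exp(-2*t).
Apply the initial conditions: x(0) = 1/36 + C1 + C2 = 3 and x'(0) = 1/3 - 6*C1 - 2*C2 = 4. Solving gives C1 = -173/72, C2 = 43/8.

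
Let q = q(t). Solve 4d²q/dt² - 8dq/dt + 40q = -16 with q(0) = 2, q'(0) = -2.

q = -2/5 - 22*exp(t)*sin(3*t)/15 + 12*cos(3*t)*exp(t)/5

Divide through by 4: q'' - 2q' + 10q = -4.
Characteristic equation r² - 2r + 10 = 0 has discriminant (-2)² - 4·(10) = -36 < 0, so r = 1 ± 3i.
Hence q_h = C1*cos(3*t)*exp(t) + C2*exp(t)*sin(3*t).
For the particular solution try q_p = A0. Substituting and matching coefficients of each power of t gives A0 = -2/5, so q_p = -2/5.
General solution: q = -2/5 + C1*cos(3*t)*exp(t) + C2*exp(t)*sin(3*t).
Apply the initial conditions: q(0) = -2/5 + C1 = 2 and q'(0) = C1 + 3*C2 = -2. Solving gives C1 = 12/5, C2 = -22/15.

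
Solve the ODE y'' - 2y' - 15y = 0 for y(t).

Characteristic equation r² - 2r - 15 = 0 factors as (r + 3)(r - 5) = 0, so r = -3, 5.
Hence y_h = C1*exp(-3*t) + C2*exp(5*t).

y = C1*exp(-3*t) + C2*exp(5*t)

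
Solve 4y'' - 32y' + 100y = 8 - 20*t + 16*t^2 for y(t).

y = 562/15625 - 61*t/625 + 4*t**2/25 + C1*cos(3*t)*exp(4*t) + C2*exp(4*t)*sin(3*t)

Divide through by 4: y'' - 8y' + 25y = 2 - 5*t + 4*t^2.
Characteristic equation r² - 8r + 25 = 0 has discriminant (-8)² - 4·(25) = -36 < 0, so r = 4 ± 3i.
Hence y_h = C1*cos(3*t)*exp(4*t) + C2*exp(4*t)*sin(3*t).
For the particular solution try y_p = A0 + A1*t + A2*t^2. Substituting and matching coefficients of each power of t gives A0 = 562/15625, A1 = -61/625, A2 = 4/25, so y_p = 562/15625 - 61*t/625 + 4*t^2/25.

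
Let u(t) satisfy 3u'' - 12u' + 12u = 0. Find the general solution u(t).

u = C1*exp(2*t) + C2*t*exp(2*t)

Divide through by 3: u'' - 4u' + 4u = 0.
Characteristic equation r² - 4r + 4 = 0 has discriminant (-4)² - 4·(4) = 0, so r = 2 is a repeated root.
Hence u_h = (C1 + C2*t)*exp(2*t).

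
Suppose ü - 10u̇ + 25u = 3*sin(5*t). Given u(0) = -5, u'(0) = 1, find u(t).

u = -253*exp(5*t)/50 + 3*cos(5*t)/50 + 263*t*exp(5*t)/10

Characteristic equation r² - 10r + 25 = 0 has discriminant (-10)² - 4·(25) = 0, so r = 5 is a repeated root.
Hence u_h = (C1 + C2*t)*exp(5*t).
Try u_p = A*cos(5*t) + B*sin(5*t). Substituting and equating the coefficients of cos(5t) and sin(5t) gives A = 3/50, B = 0, so u_p = 3*cos(5*t)/50.
General solution: u = 3*cos(5*t)/50 + C1*exp(5*t) + C2*t*exp(5*t).
Apply the initial conditions: u(0) = 3/50 + C1 = -5 and u'(0) = C2 + 5*C1 = 1. Solving gives C1 = -253/50, C2 = 263/10.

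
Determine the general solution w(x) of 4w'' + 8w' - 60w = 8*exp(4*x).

Divide through by 4: w'' + 2w' - 15w = 2*exp(4*x).
Characteristic equation r² + 2r - 15 = 0 factors as (r + 5)(r - 3) = 0, so r = -5, 3.
Hence w_h = C1*exp(-5*x) + C2*exp(3*x).
Try w_p = A*exp(4*x). Substituting into the equation and dividing by exp(4*x) gives A = 2/9, so w_p = 2*exp(4*x)/9.

w = 2*exp(4*x)/9 + C1*exp(-5*x) + C2*exp(3*x)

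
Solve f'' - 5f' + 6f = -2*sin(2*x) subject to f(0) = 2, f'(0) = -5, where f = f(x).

f = -121*exp(3*x)/13 - 5*cos(2*x)/26 - sin(2*x)/26 + 23*exp(2*x)/2

Characteristic equation r² - 5r + 6 = 0 factors as (r - 2)(r - 3) = 0, so r = 2, 3.
Hence f_h = C1*exp(2*x) + C2*exp(3*x).
Try f_p = A*cos(2*x) + B*sin(2*x). Substituting and equating the coefficients of cos(2x) and sin(2x) gives A = -5/26, B = -1/26, so f_p = -5*cos(2*x)/26 - sin(2*x)/26.
General solution: f = -5*cos(2*x)/26 - sin(2*x)/26 + C1*exp(2*x) + C2*exp(3*x).
Apply the initial conditions: f(0) = -5/26 + C1 + C2 = 2 and f'(0) = -1/13 + 2*C1 + 3*C2 = -5. Solving gives C1 = 23/2, C2 = -121/13.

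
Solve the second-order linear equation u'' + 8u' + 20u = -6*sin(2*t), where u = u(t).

Characteristic equation r² + 8r + 20 = 0 has discriminant (8)² - 4·(20) = -16 < 0, so r = -4 ± 2i.
Hence u_h = C1*cos(2*t)*exp(-4*t) + C2*exp(-4*t)*sin(2*t).
Try u_p = A*cos(2*t) + B*sin(2*t). Substituting and equating the coefficients of cos(2t) and sin(2t) gives A = 3/16, B = -3/16, so u_p = -3*sin(2*t)/16 + 3*cos(2*t)/16.

u = -3*sin(2*t)/16 + 3*cos(2*t)/16 + C1*cos(2*t)*exp(-4*t) + C2*exp(-4*t)*sin(2*t)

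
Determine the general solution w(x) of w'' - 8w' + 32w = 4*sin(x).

w = 32*cos(x)/1025 + 124*sin(x)/1025 + C1*cos(4*x)*exp(4*x) + C2*exp(4*x)*sin(4*x)

Characteristic equation r² - 8r + 32 = 0 has discriminant (-8)² - 4·(32) = -64 < 0, so r = 4 ± 4i.
Hence w_h = C1*cos(4*x)*exp(4*x) + C2*exp(4*x)*sin(4*x).
Try w_p = A*cos(x) + B*sin(x). Substituting and equating the coefficients of cos(x) and sin(x) gives A = 32/1025, B = 124/1025, so w_p = 32*cos(x)/1025 + 124*sin(x)/1025.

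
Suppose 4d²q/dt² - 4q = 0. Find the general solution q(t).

Divide through by 4: q'' - q = 0.
Characteristic equation r² - 1 = 0 factors as (r + 1)(r - 1) = 0, so r = -1, 1.
Hence q_h = C1*exp(-t) + C2*exp(t).

q = C1*exp(-t) + C2*exp(t)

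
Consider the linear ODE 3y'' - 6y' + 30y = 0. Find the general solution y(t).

y = C1*cos(3*t)*exp(t) + C2*exp(t)*sin(3*t)

Divide through by 3: y'' - 2y' + 10y = 0.
Characteristic equation r² - 2r + 10 = 0 has discriminant (-2)² - 4·(10) = -36 < 0, so r = 1 ± 3i.
Hence y_h = C1*cos(3*t)*exp(t) + C2*exp(t)*sin(3*t).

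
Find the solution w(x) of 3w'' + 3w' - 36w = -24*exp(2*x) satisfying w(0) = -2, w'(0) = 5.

Divide through by 3: w'' + w' - 12w = -8*exp(2*x).
Characteristic equation r² + r - 12 = 0 factors as (r - 3)(r + 4) = 0, so r = 3, -4.
Hence w_h = C1*exp(3*x) + C2*exp(-4*x).
Try w_p = A*exp(2*x). Substituting into the equation and dividing by exp(2*x) gives A = 4/3, so w_p = 4*exp(2*x)/3.
General solution: w = 4*exp(2*x)/3 + C1*exp(3*x) + C2*exp(-4*x).
Apply the initial conditions: w(0) = 4/3 + C1 + C2 = -2 and w'(0) = 8/3 - 4*C2 + 3*C1 = 5. Solving gives C1 = -11/7, C2 = -37/21.

w = -37*exp(-4*x)/21 - 11*exp(3*x)/7 + 4*exp(2*x)/3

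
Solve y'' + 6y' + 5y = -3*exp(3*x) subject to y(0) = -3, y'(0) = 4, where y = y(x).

Characteristic equation r² + 6r + 5 = 0 factors as (r + 1)(r + 5) = 0, so r = -1, -5.
Hence y_h = C1*exp(-x) + C2*exp(-5*x).
Try y_p = A*exp(3*x). Substituting into the equation and dividing by exp(3*x) gives A = -3/32, so y_p = -3*exp(3*x)/32.
General solution: y = -3*exp(3*x)/32 + C1*exp(-x) + C2*exp(-5*x).
Apply the initial conditions: y(0) = -3/32 + C1 + C2 = -3 and y'(0) = -9/32 - C1 - 5*C2 = 4. Solving gives C1 = -41/16, C2 = -11/32.

y = -41*exp(-x)/16 - 11*exp(-5*x)/32 - 3*exp(3*x)/32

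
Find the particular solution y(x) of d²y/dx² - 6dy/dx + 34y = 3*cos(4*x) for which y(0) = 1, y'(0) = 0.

Characteristic equation r² - 6r + 34 = 0 has discriminant (-6)² - 4·(34) = -100 < 0, so r = 3 ± 5i.
Hence y_h = C1*cos(5*x)*exp(3*x) + C2*exp(3*x)*sin(5*x).
Try y_p = A*cos(4*x) + B*sin(4*x). Substituting and equating the coefficients of cos(4x) and sin(4x) gives A = 3/50, B = -2/25, so y_p = -2*sin(4*x)/25 + 3*cos(4*x)/50.
General solution: y = -2*sin(4*x)/25 + 3*cos(4*x)/50 + C1*cos(5*x)*exp(3*x) + C2*exp(3*x)*sin(5*x).
Apply the initial conditions: y(0) = 3/50 + C1 = 1 and y'(0) = -8/25 + 3*C1 + 5*C2 = 0. Solving gives C1 = 47/50, C2 = -1/2.

y = -2*sin(4*x)/25 + 3*cos(4*x)/50 - exp(3*x)*sin(5*x)/2 + 47*cos(5*x)*exp(3*x)/50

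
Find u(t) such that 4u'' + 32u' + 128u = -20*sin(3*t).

Divide through by 4: u'' + 8u' + 32u = -5*sin(3*t).
Characteristic equation r² + 8r + 32 = 0 has discriminant (8)² - 4·(32) = -64 < 0, so r = -4 ± 4i.
Hence u_h = C1*cos(4*t)*exp(-4*t) + C2*exp(-4*t)*sin(4*t).
Try u_p = A*cos(3*t) + B*sin(3*t). Substituting and equating the coefficients of cos(3t) and sin(3t) gives A = 24/221, B = -23/221, so u_p = -23*sin(3*t)/221 + 24*cos(3*t)/221.

u = -23*sin(3*t)/221 + 24*cos(3*t)/221 + C1*cos(4*t)*exp(-4*t) + C2*exp(-4*t)*sin(4*t)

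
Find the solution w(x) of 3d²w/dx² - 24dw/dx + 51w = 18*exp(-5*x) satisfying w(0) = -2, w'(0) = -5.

Divide through by 3: w'' - 8w' + 17w = 6*exp(-5*x).
Characteristic equation r² - 8r + 17 = 0 has discriminant (-8)² - 4·(17) = -4 < 0, so r = 4 ± i.
Hence w_h = C1*cos(x)*exp(4*x) + C2*exp(4*x)*sin(x).
Try w_p = A*exp(-5*x). Substituting into the equation and dividing by exp(-5*x) gives A = 3/41, so w_p = 3*exp(-5*x)/41.
General solution: w = 3*exp(-5*x)/41 + C1*cos(x)*exp(4*x) + C2*exp(4*x)*sin(x).
Apply the initial conditions: w(0) = 3/41 + C1 = -2 and w'(0) = -15/41 + C2 + 4*C1 = -5. Solving gives C1 = -85/41, C2 = 150/41.

w = 3*exp(-5*x)/41 - 85*cos(x)*exp(4*x)/41 + 150*exp(4*x)*sin(x)/41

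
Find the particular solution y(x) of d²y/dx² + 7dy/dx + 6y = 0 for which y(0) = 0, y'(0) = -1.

Characteristic equation r² + 7r + 6 = 0 factors as (r + 1)(r + 6) = 0, so r = -1, -6.
Hence y_h = C1*exp(-x) + C2*exp(-6*x).
Apply the initial conditions: y(0) = C1 + C2 = 0 and y'(0) = -C1 - 6*C2 = -1. Solving gives C1 = -1/5, C2 = 1/5.

y = -exp(-x)/5 + exp(-6*x)/5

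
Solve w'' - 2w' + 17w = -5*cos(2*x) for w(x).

Characteristic equation r² - 2r + 17 = 0 has discriminant (-2)² - 4·(17) = -64 < 0, so r = 1 ± 4i.
Hence w_h = C1*cos(4*x)*exp(x) + C2*exp(x)*sin(4*x).
Try w_p = A*cos(2*x) + B*sin(2*x). Substituting and equating the coefficients of cos(2x) and sin(2x) gives A = -13/37, B = 4/37, so w_p = -13*cos(2*x)/37 + 4*sin(2*x)/37.

w = -13*cos(2*x)/37 + 4*sin(2*x)/37 + C1*cos(4*x)*exp(x) + C2*exp(x)*sin(4*x)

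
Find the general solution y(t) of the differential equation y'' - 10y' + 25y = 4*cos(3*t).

y = -30*sin(3*t)/289 + 16*cos(3*t)/289 + C1*exp(5*t) + C2*t*exp(5*t)

Characteristic equation r² - 10r + 25 = 0 has discriminant (-10)² - 4·(25) = 0, so r = 5 is a repeated root.
Hence y_h = (C1 + C2*t)*exp(5*t).
Try y_p = A*cos(3*t) + B*sin(3*t). Substituting and equating the coefficients of cos(3t) and sin(3t) gives A = 16/289, B = -30/289, so y_p = -30*sin(3*t)/289 + 16*cos(3*t)/289.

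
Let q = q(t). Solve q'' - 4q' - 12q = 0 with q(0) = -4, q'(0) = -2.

Characteristic equation r² - 4r - 12 = 0 factors as (r + 2)(r - 6) = 0, so r = -2, 6.
Hence q_h = C1*exp(-2*t) + C2*exp(6*t).
Apply the initial conditions: q(0) = C1 + C2 = -4 and q'(0) = -2*C1 + 6*C2 = -2. Solving gives C1 = -11/4, C2 = -5/4.

q = -11*exp(-2*t)/4 - 5*exp(6*t)/4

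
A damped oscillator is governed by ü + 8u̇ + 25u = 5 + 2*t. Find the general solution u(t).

Characteristic equation r² + 8r + 25 = 0 has discriminant (8)² - 4·(25) = -36 < 0, so r = -4 ± 3i.
Hence u_h = C1*cos(3*t)*exp(-4*t) + C2*exp(-4*t)*sin(3*t).
For the particular solution try u_p = A0 + A1*t. Substituting and matching coefficients of each power of t gives A0 = 109/625, A1 = 2/25, so u_p = 109/625 + 2*t/25.

u = 109/625 + 2*t/25 + C1*cos(3*t)*exp(-4*t) + C2*exp(-4*t)*sin(3*t)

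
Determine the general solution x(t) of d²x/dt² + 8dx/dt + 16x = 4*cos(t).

x = 32*sin(t)/289 + 60*cos(t)/289 + C1*exp(-4*t) + C2*t*exp(-4*t)

Characteristic equation r² + 8r + 16 = 0 has discriminant (8)² - 4·(16) = 0, so r = -4 is a repeated root.
Hence x_h = (C1 + C2*t)*exp(-4*t).
Try x_p = A*cos(t) + B*sin(t). Substituting and equating the coefficients of cos(t) and sin(t) gives A = 60/289, B = 32/289, so x_p = 32*sin(t)/289 + 60*cos(t)/289.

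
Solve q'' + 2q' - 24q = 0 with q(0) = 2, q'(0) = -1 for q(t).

Characteristic equation r² + 2r - 24 = 0 factors as (r - 4)(r + 6) = 0, so r = 4, -6.
Hence q_h = C1*exp(4*t) + C2*exp(-6*t).
Apply the initial conditions: q(0) = C1 + C2 = 2 and q'(0) = -6*C2 + 4*C1 = -1. Solving gives C1 = 11/10, C2 = 9/10.

q = 9*exp(-6*t)/10 + 11*exp(4*t)/10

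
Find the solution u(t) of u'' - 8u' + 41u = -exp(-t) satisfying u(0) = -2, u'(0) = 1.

Characteristic equation r² - 8r + 41 = 0 has discriminant (-8)² - 4·(41) = -100 < 0, so r = 4 ± 5i.
Hence u_h = C1*cos(5*t)*exp(4*t) + C2*exp(4*t)*sin(5*t).
Try u_p = A*exp(-t). Substituting into the equation and dividing by exp(-t) gives A = -1/50, so u_p = -exp(-t)/50.
General solution: u = -exp(-t)/50 + C1*cos(5*t)*exp(4*t) + C2*exp(4*t)*sin(5*t).
Apply the initial conditions: u(0) = -1/50 + C1 = -2 and u'(0) = 1/50 + 4*C1 + 5*C2 = 1. Solving gives C1 = -99/50, C2 = 89/50.

u = -exp(-t)/50 - 99*cos(5*t)*exp(4*t)/50 + 89*exp(4*t)*sin(5*t)/50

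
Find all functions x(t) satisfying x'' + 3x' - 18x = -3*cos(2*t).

x = -9*sin(2*t)/260 + 33*cos(2*t)/260 + C1*exp(-6*t) + C2*exp(3*t)

Characteristic equation r² + 3r - 18 = 0 factors as (r + 6)(r - 3) = 0, so r = -6, 3.
Hence x_h = C1*exp(-6*t) + C2*exp(3*t).
Try x_p = A*cos(2*t) + B*sin(2*t). Substituting and equating the coefficients of cos(2t) and sin(2t) gives A = 33/260, B = -9/260, so x_p = -9*sin(2*t)/260 + 33*cos(2*t)/260.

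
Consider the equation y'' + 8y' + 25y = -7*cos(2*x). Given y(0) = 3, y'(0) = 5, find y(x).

Characteristic equation r² + 8r + 25 = 0 has discriminant (8)² - 4·(25) = -36 < 0, so r = -4 ± 3i.
Hence y_h = C1*cos(3*x)*exp(-4*x) + C2*exp(-4*x)*sin(3*x).
Try y_p = A*cos(2*x) + B*sin(2*x). Substituting and equating the coefficients of cos(2x) and sin(2x) gives A = -147/697, B = -112/697, so y_p = -147*cos(2*x)/697 - 112*sin(2*x)/697.
General solution: y = -147*cos(2*x)/697 - 112*sin(2*x)/697 + C1*cos(3*x)*exp(-4*x) + C2*exp(-4*x)*sin(3*x).
Apply the initial conditions: y(0) = -147/697 + C1 = 3 and y'(0) = -224/697 - 4*C1 + 3*C2 = 5. Solving gives C1 = 2238/697, C2 = 12661/2091.

y = -147*cos(2*x)/697 - 112*sin(2*x)/697 + 2238*cos(3*x)*exp(-4*x)/697 + 12661*exp(-4*x)*sin(3*x)/2091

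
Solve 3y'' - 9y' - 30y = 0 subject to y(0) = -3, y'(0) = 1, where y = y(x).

Divide through by 3: y'' - 3y' - 10y = 0.
Characteristic equation r² - 3r - 10 = 0 factors as (r + 2)(r - 5) = 0, so r = -2, 5.
Hence y_h = C1*exp(-2*x) + C2*exp(5*x).
Apply the initial conditions: y(0) = C1 + C2 = -3 and y'(0) = -2*C1 + 5*C2 = 1. Solving gives C1 = -16/7, C2 = -5/7.

y = -16*exp(-2*x)/7 - 5*exp(5*x)/7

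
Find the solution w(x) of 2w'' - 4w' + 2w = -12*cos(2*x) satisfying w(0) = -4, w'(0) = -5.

Divide through by 2: w'' - 2w' + w = -6*cos(2*x).
Characteristic equation r² - 2r + 1 = 0 has discriminant (-2)² - 4·(1) = 0, so r = 1 is a repeated root.
Hence w_h = (C1 + C2*x)*exp(x).
Try w_p = A*cos(2*x) + B*sin(2*x). Substituting and equating the coefficients of cos(2x) and sin(2x) gives A = 18/25, B = 24/25, so w_p = 18*cos(2*x)/25 + 24*sin(2*x)/25.
General solution: w = 18*cos(2*x)/25 + 24*sin(2*x)/25 + C1*exp(x) + C2*x*exp(x).
Apply the initial conditions: w(0) = 18/25 + C1 = -4 and w'(0) = 48/25 + C1 + C2 = -5. Solving gives C1 = -118/25, C2 = -11/5.

w = -118*exp(x)/25 + 18*cos(2*x)/25 + 24*sin(2*x)/25 - 11*x*exp(x)/5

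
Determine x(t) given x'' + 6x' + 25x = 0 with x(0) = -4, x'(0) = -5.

x = -4*cos(4*t)*exp(-3*t) - 17*exp(-3*t)*sin(4*t)/4

Characteristic equation r² + 6r + 25 = 0 has discriminant (6)² - 4·(25) = -64 < 0, so r = -3 ± 4i.
Hence x_h = C1*cos(4*t)*exp(-3*t) + C2*exp(-3*t)*sin(4*t).
Apply the initial conditions: x(0) = C1 = -4 and x'(0) = -3*C1 + 4*C2 = -5. Solving gives C1 = -4, C2 = -17/4.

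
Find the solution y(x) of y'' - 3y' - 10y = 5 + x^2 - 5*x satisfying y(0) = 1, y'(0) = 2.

y = -86/125 - x**2/10 + 14*x/25 + 86*exp(5*x)/125 + exp(-2*x)

Characteristic equation r² - 3r - 10 = 0 factors as (r - 5)(r + 2) = 0, so r = 5, -2.
Hence y_h = C1*exp(5*x) + C2*exp(-2*x).
For the particular solution try y_p = A0 + A1*x + A2*x^2. Substituting and matching coefficients of each power of x gives A0 = -86/125, A1 = 14/25, A2 = -1/10, so y_p = -86/125 - x^2/10 + 14*x/25.
General solution: y = -86/125 - x^2/10 + 14*x/25 + C1*exp(5*x) + C2*exp(-2*x).
Apply the initial conditions: y(0) = -86/125 + C1 + C2 = 1 and y'(0) = 14/25 - 2*C2 + 5*C1 = 2. Solving gives C1 = 86/125, C2 = 1.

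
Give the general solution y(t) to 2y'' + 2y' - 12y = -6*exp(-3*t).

y = C1*exp(-3*t) + C2*exp(2*t) + 3*t*exp(-3*t)/5

Divide through by 2: y'' + y' - 6y = -3*exp(-3*t).
Characteristic equation r² + r - 6 = 0 factors as (r + 3)(r - 2) = 0, so r = -3, 2.
Hence y_h = C1*exp(-3*t) + C2*exp(2*t).
Since exp(-3*t) solves the homogeneous equation (r = -3 is a root of multiplicity 1), multiply the trial by t. Try y_p = A*t*exp(-3*t). Substituting into the equation and dividing by exp(-3*t) gives A = 3/5, so y_p = 3*t*exp(-3*t)/5.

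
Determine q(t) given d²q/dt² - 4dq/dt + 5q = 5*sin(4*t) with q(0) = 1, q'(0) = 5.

Characteristic equation r² - 4r + 5 = 0 has discriminant (-4)² - 4·(5) = -4 < 0, so r = 2 ± i.
Hence q_h = C1*cos(t)*exp(2*t) + C2*exp(2*t)*sin(t).
Try q_p = A*cos(4*t) + B*sin(4*t). Substituting and equating the coefficients of cos(4t) and sin(4t) gives A = 80/377, B = -55/377, so q_p = -55*sin(4*t)/377 + 80*cos(4*t)/377.
General solution: q = -55*sin(4*t)/377 + 80*cos(4*t)/377 + C1*cos(t)*exp(2*t) + C2*exp(2*t)*sin(t).
Apply the initial conditions: q(0) = 80/377 + C1 = 1 and q'(0) = -220/377 + C2 + 2*C1 = 5. Solving gives C1 = 297/377, C2 = 1511/377.

q = -55*sin(4*t)/377 + 80*cos(4*t)/377 + 297*cos(t)*exp(2*t)/377 + 1511*exp(2*t)*sin(t)/377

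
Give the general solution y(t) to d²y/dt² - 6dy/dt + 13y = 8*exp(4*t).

y = 8*exp(4*t)/5 + C1*cos(2*t)*exp(3*t) + C2*exp(3*t)*sin(2*t)

Characteristic equation r² - 6r + 13 = 0 has discriminant (-6)² - 4·(13) = -16 < 0, so r = 3 ± 2i.
Hence y_h = C1*cos(2*t)*exp(3*t) + C2*exp(3*t)*sin(2*t).
Try y_p = A*exp(4*t). Substituting into the equation and dividing by exp(4*t) gives A = 8/5, so y_p = 8*exp(4*t)/5.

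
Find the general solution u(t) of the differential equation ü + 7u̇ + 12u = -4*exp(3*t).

Characteristic equation r² + 7r + 12 = 0 factors as (r + 3)(r + 4) = 0, so r = -3, -4.
Hence u_h = C1*exp(-3*t) + C2*exp(-4*t).
Try u_p = A*exp(3*t). Substituting into the equation and dividing by exp(3*t) gives A = -2/21, so u_p = -2*exp(3*t)/21.

u = -2*exp(3*t)/21 + C1*exp(-3*t) + C2*exp(-4*t)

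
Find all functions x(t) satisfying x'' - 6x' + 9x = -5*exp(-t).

Characteristic equation r² - 6r + 9 = 0 has discriminant (-6)² - 4·(9) = 0, so r = 3 is a repeated root.
Hence x_h = (C1 + C2*t)*exp(3*t).
Try x_p = A*exp(-t). Substituting into the equation and dividing by exp(-t) gives A = -5/16, so x_p = -5*exp(-t)/16.

x = -5*exp(-t)/16 + C1*exp(3*t) + C2*t*exp(3*t)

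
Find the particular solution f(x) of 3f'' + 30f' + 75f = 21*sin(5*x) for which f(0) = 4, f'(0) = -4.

Divide through by 3: f'' + 10f' + 25f = 7*sin(5*x).
Characteristic equation r² + 10r + 25 = 0 has discriminant (10)² - 4·(25) = 0, so r = -5 is a repeated root.
Hence f_h = (C1 + C2*x)*exp(-5*x).
Try f_p = A*cos(5*x) + B*sin(5*x). Substituting and equating the coefficients of cos(5x) and sin(5x) gives A = -7/50, B = 0, so f_p = -7*cos(5*x)/50.
General solution: f = -7*cos(5*x)/50 + C1*exp(-5*x) + C2*x*exp(-5*x).
Apply the initial conditions: f(0) = -7/50 + C1 = 4 and f'(0) = C2 - 5*C1 = -4. Solving gives C1 = 207/50, C2 = 167/10.

f = -7*cos(5*x)/50 + 207*exp(-5*x)/50 + 167*x*exp(-5*x)/10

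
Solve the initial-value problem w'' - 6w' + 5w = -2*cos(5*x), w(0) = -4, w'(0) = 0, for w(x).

Characteristic equation r² - 6r + 5 = 0 factors as (r - 5)(r - 1) = 0, so r = 5, 1.
Hence w_h = C1*exp(5*x) + C2*exp(x).
Try w_p = A*cos(5*x) + B*sin(5*x). Substituting and equating the coefficients of cos(5x) and sin(5x) gives A = 2/65, B = 3/65, so w_p = 2*cos(5*x)/65 + 3*sin(5*x)/65.
General solution: w = 2*cos(5*x)/65 + 3*sin(5*x)/65 + C1*exp(5*x) + C2*exp(x).
Apply the initial conditions: w(0) = 2/65 + C1 + C2 = -4 and w'(0) = 3/13 + C2 + 5*C1 = 0. Solving gives C1 = 19/20, C2 = -259/52.

w = -259*exp(x)/52 + 2*cos(5*x)/65 + 3*sin(5*x)/65 + 19*exp(5*x)/20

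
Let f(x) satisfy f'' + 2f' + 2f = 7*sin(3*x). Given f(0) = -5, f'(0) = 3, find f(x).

f = -49*sin(3*x)/85 - 42*cos(3*x)/85 - 383*cos(x)*exp(-x)/85 + 19*exp(-x)*sin(x)/85

Characteristic equation r² + 2r + 2 = 0 has discriminant (2)² - 4·(2) = -4 < 0, so r = -1 ± i.
Hence f_h = C1*cos(x)*exp(-x) + C2*exp(-x)*sin(x).
Try f_p = A*cos(3*x) + B*sin(3*x). Substituting and equating the coefficients of cos(3x) and sin(3x) gives A = -42/85, B = -49/85, so f_p = -49*sin(3*x)/85 - 42*cos(3*x)/85.
General solution: f = -49*sin(3*x)/85 - 42*cos(3*x)/85 + C1*cos(x)*exp(-x) + C2*exp(-x)*sin(x).
Apply the initial conditions: f(0) = -42/85 + C1 = -5 and f'(0) = -147/85 + C2 - C1 = 3. Solving gives C1 = -383/85, C2 = 19/85.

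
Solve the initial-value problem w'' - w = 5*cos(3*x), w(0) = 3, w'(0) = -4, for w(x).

Characteristic equation r² - 1 = 0 factors as (r + 1)(r - 1) = 0, so r = -1, 1.
Hence w_h = C1*exp(-x) + C2*exp(x).
Try w_p = A*cos(3*x) + B*sin(3*x). Substituting and equating the coefficients of cos(3x) and sin(3x) gives A = -1/2, B = 0, so w_p = -cos(3*x)/2.
General solution: w = -cos(3*x)/2 + C1*exp(-x) + C2*exp(x).
Apply the initial conditions: w(0) = -1/2 + C1 + C2 = 3 and w'(0) = C2 - C1 = -4. Solving gives C1 = 15/4, C2 = -1/4.

w = -cos(3*x)/2 - exp(x)/4 + 15*exp(-x)/4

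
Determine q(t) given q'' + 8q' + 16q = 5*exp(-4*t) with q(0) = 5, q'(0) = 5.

q = 5*exp(-4*t) + 25*t*exp(-4*t) + 5*t**2*exp(-4*t)/2

Characteristic equation r² + 8r + 16 = 0 has discriminant (8)² - 4·(16) = 0, so r = -4 is a repeated root.
Hence q_h = (C1 + C2*t)*exp(-4*t).
Since exp(-4*t) solves the homogeneous equation (r = -4 is a root of multiplicity 2), multiply the trial by t^2. Try q_p = A*t^2*exp(-4*t). Substituting into the equation and dividing by exp(-4*t) gives A = 5/2, so q_p = 5*t^2*exp(-4*t)/2.
General solution: q = C1*exp(-4*t) + 5*t^2*exp(-4*t)/2 + C2*t*exp(-4*t).
Apply the initial conditions: q(0) = C1 = 5 and q'(0) = C2 - 4*C1 = 5. Solving gives C1 = 5, C2 = 25.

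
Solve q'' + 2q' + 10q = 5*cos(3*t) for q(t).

Characteristic equation r² + 2r + 10 = 0 has discriminant (2)² - 4·(10) = -36 < 0, so r = -1 ± 3i.
Hence q_h = C1*cos(3*t)*exp(-t) + C2*exp(-t)*sin(3*t).
Try q_p = A*cos(3*t) + B*sin(3*t). Substituting and equating the coefficients of cos(3t) and sin(3t) gives A = 5/37, B = 30/37, so q_p = 5*cos(3*t)/37 + 30*sin(3*t)/37.

q = 5*cos(3*t)/37 + 30*sin(3*t)/37 + C1*cos(3*t)*exp(-t) + C2*exp(-t)*sin(3*t)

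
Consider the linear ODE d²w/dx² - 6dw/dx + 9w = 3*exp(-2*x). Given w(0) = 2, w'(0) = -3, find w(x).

w = 3*exp(-2*x)/25 + 47*exp(3*x)/25 - 42*x*exp(3*x)/5

Characteristic equation r² - 6r + 9 = 0 has discriminant (-6)² - 4·(9) = 0, so r = 3 is a repeated root.
Hence w_h = (C1 + C2*x)*exp(3*x).
Try w_p = A*exp(-2*x). Substituting into the equation and dividing by exp(-2*x) gives A = 3/25, so w_p = 3*exp(-2*x)/25.
General solution: w = 3*exp(-2*x)/25 + C1*exp(3*x) + C2*x*exp(3*x).
Apply the initial conditions: w(0) = 3/25 + C1 = 2 and w'(0) = -6/25 + C2 + 3*C1 = -3. Solving gives C1 = 47/25, C2 = -42/5.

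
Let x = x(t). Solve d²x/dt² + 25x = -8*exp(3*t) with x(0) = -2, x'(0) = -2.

x = -30*cos(5*t)/17 - 22*sin(5*t)/85 - 4*exp(3*t)/17

Characteristic equation r² + 25 = 0 has discriminant (0)² - 4·(25) = -100 < 0, so r = ± 5i.
Hence x_h = C1*cos(5*t) + C2*sin(5*t).
Try x_p = A*exp(3*t). Substituting into the equation and dividing by exp(3*t) gives A = -4/17, so x_p = -4*exp(3*t)/17.
General solution: x = -4*exp(3*t)/17 + C1*cos(5*t) + C2*sin(5*t).
Apply the initial conditions: x(0) = -4/17 + C1 = -2 and x'(0) = -12/17 + 5*C2 = -2. Solving gives C1 = -30/17, C2 = -22/85.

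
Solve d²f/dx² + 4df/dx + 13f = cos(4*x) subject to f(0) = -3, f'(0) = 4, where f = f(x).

Characteristic equation r² + 4r + 13 = 0 has discriminant (4)² - 4·(13) = -36 < 0, so r = -2 ± 3i.
Hence f_h = C1*cos(3*x)*exp(-2*x) + C2*exp(-2*x)*sin(3*x).
Try f_p = A*cos(4*x) + B*sin(4*x). Substituting and equating the coefficients of cos(4x) and sin(4x) gives A = -3/265, B = 16/265, so f_p = -3*cos(4*x)/265 + 16*sin(4*x)/265.
General solution: f = -3*cos(4*x)/265 + 16*sin(4*x)/265 + C1*cos(3*x)*exp(-2*x) + C2*exp(-2*x)*sin(3*x).
Apply the initial conditions: f(0) = -3/265 + C1 = -3 and f'(0) = 64/265 - 2*C1 + 3*C2 = 4. Solving gives C1 = -792/265, C2 = -196/265.

f = -3*cos(4*x)/265 + 16*sin(4*x)/265 - 792*cos(3*x)*exp(-2*x)/265 - 196*exp(-2*x)*sin(3*x)/265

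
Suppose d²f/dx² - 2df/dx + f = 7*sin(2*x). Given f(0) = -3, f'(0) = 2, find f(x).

f = -103*exp(x)/25 - 21*sin(2*x)/25 + 28*cos(2*x)/25 + 39*x*exp(x)/5

Characteristic equation r² - 2r + 1 = 0 has discriminant (-2)² - 4·(1) = 0, so r = 1 is a repeated root.
Hence f_h = (C1 + C2*x)*exp(x).
Try f_p = A*cos(2*x) + B*sin(2*x). Substituting and equating the coefficients of cos(2x) and sin(2x) gives A = 28/25, B = -21/25, so f_p = -21*sin(2*x)/25 + 28*cos(2*x)/25.
General solution: f = -21*sin(2*x)/25 + 28*cos(2*x)/25 + C1*exp(x) + C2*x*exp(x).
Apply the initial conditions: f(0) = 28/25 + C1 = -3 and f'(0) = -42/25 + C1 + C2 = 2. Solving gives C1 = -103/25, C2 = 39/5.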